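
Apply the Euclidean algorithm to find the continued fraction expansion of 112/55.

Run the Euclidean algorithm on 112 and 55; the successive quotients are the partial quotients a_0, a_1, ... (each step inverts the fractional part left over by the previous one):
  112 = 2*55 + 2, so a_0 = 2.
  55 = 27*2 + 1, so a_1 = 27.
  2 = 2*1 + 0, so a_2 = 2.
The remainder reaches 0 after 3 divisions, so the expansion has 3 partial quotients, read off in order.

[2; 27, 2]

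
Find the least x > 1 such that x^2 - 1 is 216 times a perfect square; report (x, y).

(x, y) = (485, 33)

First expand sqrt(216) as a continued fraction. With x_i = (sqrt(216) + m_i)/d_i and (m_0, d_0) = (0, 1): a_0 = floor(sqrt(216)) = 14, since 14^2 = 196 <= 216 < 225 = 15^2.
Iterate m_{i+1} = d_i*a_i - m_i, d_{i+1} = (216 - m_{i+1}^2)/d_i, a_{i+1} = floor((a_0 + m_{i+1})/d_{i+1}):
  m_1 = 1*14 - 0 = 14, d_1 = (216 - 14^2)/1 = 20/1 = 20, a_1 = floor((14 + 14)/20) = 1.
  m_2 = 20*1 - 14 = 6, d_2 = (216 - 6^2)/20 = 180/20 = 9, a_2 = floor((14 + 6)/9) = 2.
  m_3 = 9*2 - 6 = 12, d_3 = (216 - 12^2)/9 = 72/9 = 8, a_3 = floor((14 + 12)/8) = 3.
  m_4 = 8*3 - 12 = 12, d_4 = (216 - 12^2)/8 = 72/8 = 9, a_4 = floor((14 + 12)/9) = 2.
  m_5 = 9*2 - 12 = 6, d_5 = (216 - 6^2)/9 = 180/9 = 20, a_5 = floor((14 + 6)/20) = 1.
  m_6 = 20*1 - 6 = 14, d_6 = (216 - 14^2)/20 = 20/20 = 1, a_6 = floor((14 + 14)/1) = 28.
  m_7 = 1*28 - 14 = 14, d_7 = (216 - 14^2)/1 = 20/1 = 20: (m_7, d_7) = (m_1, d_1) = (14, 20), so from here the quotients repeat a_1, ..., a_6; the period length is 6.
So sqrt(216) = [14; (1, 2, 3, 2, 1, 28)] with period length k = 6.
k is even, so the fundamental solution of x^2 - 216y^2 = 1 is (p_{k-1}, q_{k-1}) = (p_5, q_5); compute convergents through index 5.
Convergents (p_i = a_i*p_{i-1} + p_{i-2}, q_i = a_i*q_{i-1} + q_{i-2} with p_{-2}=0, p_{-1}=1, q_{-2}=1, q_{-1}=0):
  i=0: a_0=14, p_0 = 14*1 + 0 = 14, q_0 = 14*0 + 1 = 1.
  i=1: a_1=1, p_1 = 1*14 + 1 = 15, q_1 = 1*1 + 0 = 1.
  i=2: a_2=2, p_2 = 2*15 + 14 = 44, q_2 = 2*1 + 1 = 3.
  i=3: a_3=3, p_3 = 3*44 + 15 = 147, q_3 = 3*3 + 1 = 10.
  i=4: a_4=2, p_4 = 2*147 + 44 = 338, q_4 = 2*10 + 3 = 23.
  i=5: a_5=1, p_5 = 1*338 + 147 = 485, q_5 = 1*23 + 10 = 33.
Check: 485^2 - 216*33^2 = 235225 - 235224 = 1, so (x, y) = (485, 33) solves the equation, and by the theorem it is the least positive solution.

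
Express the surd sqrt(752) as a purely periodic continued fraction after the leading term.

[27; (2, 2, 1, 2, 1, 2, 2, 54)]

Write x_i = (sqrt(752) + m_i)/d_i with (m_0, d_0) = (0, 1). a_0 = floor(sqrt(752)) = 27, since 27^2 = 729 <= 752 < 784 = 28^2.
Iterate m_{i+1} = d_i*a_i - m_i, d_{i+1} = (752 - m_{i+1}^2)/d_i, a_{i+1} = floor((a_0 + m_{i+1})/d_{i+1}):
  m_1 = 1*27 - 0 = 27, d_1 = (752 - 27^2)/1 = 23/1 = 23, a_1 = floor((27 + 27)/23) = 2.
  m_2 = 23*2 - 27 = 19, d_2 = (752 - 19^2)/23 = 391/23 = 17, a_2 = floor((27 + 19)/17) = 2.
  m_3 = 17*2 - 19 = 15, d_3 = (752 - 15^2)/17 = 527/17 = 31, a_3 = floor((27 + 15)/31) = 1.
  m_4 = 31*1 - 15 = 16, d_4 = (752 - 16^2)/31 = 496/31 = 16, a_4 = floor((27 + 16)/16) = 2.
  m_5 = 16*2 - 16 = 16, d_5 = (752 - 16^2)/16 = 496/16 = 31, a_5 = floor((27 + 16)/31) = 1.
  m_6 = 31*1 - 16 = 15, d_6 = (752 - 15^2)/31 = 527/31 = 17, a_6 = floor((27 + 15)/17) = 2.
  m_7 = 17*2 - 15 = 19, d_7 = (752 - 19^2)/17 = 391/17 = 23, a_7 = floor((27 + 19)/23) = 2.
  m_8 = 23*2 - 19 = 27, d_8 = (752 - 27^2)/23 = 23/23 = 1, a_8 = floor((27 + 27)/1) = 54.
  m_9 = 1*54 - 27 = 27, d_9 = (752 - 27^2)/1 = 23/1 = 23: (m_9, d_9) = (m_1, d_1) = (27, 23), so from here the quotients repeat a_1, ..., a_8; the period length is 8.
Hence the expansion of sqrt(752) is a_0 = 27 followed by the repeating block 2, 2, 1, 2, 1, 2, 2, 54 (period 8).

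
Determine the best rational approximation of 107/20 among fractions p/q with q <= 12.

Expand x = 107/20 as a continued fraction with the Euclidean algorithm:
  107 = 5*20 + 7, so a_0 = 5.
  20 = 2*7 + 6, so a_1 = 2.
  7 = 1*6 + 1, so a_2 = 1.
  6 = 6*1 + 0, so a_3 = 6.
so x = [5; 2, 1, 6].
Convergents (p_i = a_i*p_{i-1} + p_{i-2}, q_i = a_i*q_{i-1} + q_{i-2} with p_{-2}=0, p_{-1}=1, q_{-2}=1, q_{-1}=0), until the denominator exceeds 12:
  i=0: a_0=5, p_0 = 5*1 + 0 = 5, q_0 = 5*0 + 1 = 1.
  i=1: a_1=2, p_1 = 2*5 + 1 = 11, q_1 = 2*1 + 0 = 2.
  i=2: a_2=1, p_2 = 1*11 + 5 = 16, q_2 = 1*2 + 1 = 3.
  i=3: a_3=6, p_3 = 6*16 + 11 = 107, q_3 = 6*3 + 2 = 20.
q_3 = 20 > 12, so the last convergent with denominator <= 12 is p_2/q_2 = 16/3.
The closest fraction with denominator <= 12 is either p_2/q_2 or the intermediate fraction (k*p_2 + p_1)/(k*q_2 + q_1) with the largest k >= 1 whose denominator stays <= 12; these approach x as k grows, and every other convergent or intermediate fraction in range is farther away.
Largest k: floor((12 - q_1)/q_2) = floor((12 - 2)/3) = 3.
That gives (3*16 + 11)/(3*3 + 2) = 59/11.
Compare the errors: |x - 16/3| = |107*3 - 16*20|/(20*3) = 1/60, and |x - 59/11| = |107*11 - 59*20|/(20*11) = 3/220.
Cross-multiplying, 3*60 = 180 < 220 = 1*220, so 3/220 is smaller: the intermediate fraction 59/11 is closer to x than 16/3.

59/11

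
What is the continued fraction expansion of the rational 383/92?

Run the Euclidean algorithm on 383 and 92; the successive quotients are the partial quotients a_0, a_1, ... (each step inverts the fractional part left over by the previous one):
  383 = 4*92 + 15, so a_0 = 4.
  92 = 6*15 + 2, so a_1 = 6.
  15 = 7*2 + 1, so a_2 = 7.
  2 = 2*1 + 0, so a_3 = 2.
The remainder reaches 0 after 4 divisions, so the expansion has 4 partial quotients, read off in order.

[4; 6, 7, 2]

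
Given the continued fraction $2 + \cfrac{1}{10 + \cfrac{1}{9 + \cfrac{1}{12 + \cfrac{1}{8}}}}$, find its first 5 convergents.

Using the convergent recurrence p_i = a_i*p_{i-1} + p_{i-2}, q_i = a_i*q_{i-1} + q_{i-2} with p_{-2}=0, p_{-1}=1, q_{-2}=1, q_{-1}=0:
  i=0: a_0=2, p_0 = 2*1 + 0 = 2, q_0 = 2*0 + 1 = 1.
  i=1: a_1=10, p_1 = 10*2 + 1 = 21, q_1 = 10*1 + 0 = 10.
  i=2: a_2=9, p_2 = 9*21 + 2 = 191, q_2 = 9*10 + 1 = 91.
  i=3: a_3=12, p_3 = 12*191 + 21 = 2313, q_3 = 12*91 + 10 = 1102.
  i=4: a_4=8, p_4 = 8*2313 + 191 = 18695, q_4 = 8*1102 + 91 = 8907.

2/1, 21/10, 191/91, 2313/1102, 18695/8907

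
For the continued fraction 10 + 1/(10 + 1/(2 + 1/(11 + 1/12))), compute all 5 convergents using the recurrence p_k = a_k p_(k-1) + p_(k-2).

Using the convergent recurrence p_i = a_i*p_{i-1} + p_{i-2}, q_i = a_i*q_{i-1} + q_{i-2} with p_{-2}=0, p_{-1}=1, q_{-2}=1, q_{-1}=0:
  i=0: a_0=10, p_0 = 10*1 + 0 = 10, q_0 = 10*0 + 1 = 1.
  i=1: a_1=10, p_1 = 10*10 + 1 = 101, q_1 = 10*1 + 0 = 10.
  i=2: a_2=2, p_2 = 2*101 + 10 = 212, q_2 = 2*10 + 1 = 21.
  i=3: a_3=11, p_3 = 11*212 + 101 = 2433, q_3 = 11*21 + 10 = 241.
  i=4: a_4=12, p_4 = 12*2433 + 212 = 29408, q_4 = 12*241 + 21 = 2913.

10/1, 101/10, 212/21, 2433/241, 29408/2913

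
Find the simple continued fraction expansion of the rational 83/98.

Run the Euclidean algorithm on 83 and 98; the successive quotients are the partial quotients a_0, a_1, ... (each step inverts the fractional part left over by the previous one):
  83 = 0*98 + 83, so a_0 = 0.
  98 = 1*83 + 15, so a_1 = 1.
  83 = 5*15 + 8, so a_2 = 5.
  15 = 1*8 + 7, so a_3 = 1.
  8 = 1*7 + 1, so a_4 = 1.
  7 = 7*1 + 0, so a_5 = 7.
The remainder reaches 0 after 6 divisions, so the expansion has 6 partial quotients, read off in order.

[0; 1, 5, 1, 1, 7]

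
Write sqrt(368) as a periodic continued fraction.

Write x_i = (sqrt(368) + m_i)/d_i with (m_0, d_0) = (0, 1). a_0 = floor(sqrt(368)) = 19, since 19^2 = 361 <= 368 < 400 = 20^2.
Iterate m_{i+1} = d_i*a_i - m_i, d_{i+1} = (368 - m_{i+1}^2)/d_i, a_{i+1} = floor((a_0 + m_{i+1})/d_{i+1}):
  m_1 = 1*19 - 0 = 19, d_1 = (368 - 19^2)/1 = 7/1 = 7, a_1 = floor((19 + 19)/7) = 5.
  m_2 = 7*5 - 19 = 16, d_2 = (368 - 16^2)/7 = 112/7 = 16, a_2 = floor((19 + 16)/16) = 2.
  m_3 = 16*2 - 16 = 16, d_3 = (368 - 16^2)/16 = 112/16 = 7, a_3 = floor((19 + 16)/7) = 5.
  m_4 = 7*5 - 16 = 19, d_4 = (368 - 19^2)/7 = 7/7 = 1, a_4 = floor((19 + 19)/1) = 38.
  m_5 = 1*38 - 19 = 19, d_5 = (368 - 19^2)/1 = 7/1 = 7: (m_5, d_5) = (m_1, d_1) = (19, 7), so from here the quotients repeat a_1, ..., a_4; the period length is 4.
Hence the expansion of sqrt(368) is a_0 = 19 followed by the repeating block 5, 2, 5, 38 (period 4).

[19; (5, 2, 5, 38)]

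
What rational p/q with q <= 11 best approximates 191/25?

Expand x = 191/25 as a continued fraction with the Euclidean algorithm:
  191 = 7*25 + 16, so a_0 = 7.
  25 = 1*16 + 9, so a_1 = 1.
  16 = 1*9 + 7, so a_2 = 1.
  9 = 1*7 + 2, so a_3 = 1.
  7 = 3*2 + 1, so a_4 = 3.
  2 = 2*1 + 0, so a_5 = 2.
so x = [7; 1, 1, 1, 3, 2].
Convergents (p_i = a_i*p_{i-1} + p_{i-2}, q_i = a_i*q_{i-1} + q_{i-2} with p_{-2}=0, p_{-1}=1, q_{-2}=1, q_{-1}=0), until the denominator exceeds 11:
  i=0: a_0=7, p_0 = 7*1 + 0 = 7, q_0 = 7*0 + 1 = 1.
  i=1: a_1=1, p_1 = 1*7 + 1 = 8, q_1 = 1*1 + 0 = 1.
  i=2: a_2=1, p_2 = 1*8 + 7 = 15, q_2 = 1*1 + 1 = 2.
  i=3: a_3=1, p_3 = 1*15 + 8 = 23, q_3 = 1*2 + 1 = 3.
  i=4: a_4=3, p_4 = 3*23 + 15 = 84, q_4 = 3*3 + 2 = 11.
  i=5: a_5=2, p_5 = 2*84 + 23 = 191, q_5 = 2*11 + 3 = 25.
q_5 = 25 > 11, so the last convergent with denominator <= 11 is p_4/q_4 = 84/11.
The closest fraction with denominator <= 11 is either p_4/q_4 or the intermediate fraction (k*p_4 + p_3)/(k*q_4 + q_3) with the largest k >= 1 whose denominator stays <= 11; these approach x as k grows, and every other convergent or intermediate fraction in range is farther away.
Largest k: floor((11 - q_3)/q_4) = floor((11 - 3)/11) = 0.
Since k = 0, no intermediate fraction beyond p_4/q_4 has denominator <= 11, so the convergent 84/11 is the closest (its error is |191*11 - 84*25|/(25*11) = 1/275).

84/11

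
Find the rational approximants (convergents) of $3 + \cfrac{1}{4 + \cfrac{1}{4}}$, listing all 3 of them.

Using the convergent recurrence p_i = a_i*p_{i-1} + p_{i-2}, q_i = a_i*q_{i-1} + q_{i-2} with p_{-2}=0, p_{-1}=1, q_{-2}=1, q_{-1}=0:
  i=0: a_0=3, p_0 = 3*1 + 0 = 3, q_0 = 3*0 + 1 = 1.
  i=1: a_1=4, p_1 = 4*3 + 1 = 13, q_1 = 4*1 + 0 = 4.
  i=2: a_2=4, p_2 = 4*13 + 3 = 55, q_2 = 4*4 + 1 = 17.

3/1, 13/4, 55/17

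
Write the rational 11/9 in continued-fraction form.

Run the Euclidean algorithm on 11 and 9; the successive quotients are the partial quotients a_0, a_1, ... (each step inverts the fractional part left over by the previous one):
  11 = 1*9 + 2, so a_0 = 1.
  9 = 4*2 + 1, so a_1 = 4.
  2 = 2*1 + 0, so a_2 = 2.
The remainder reaches 0 after 3 divisions, so the expansion has 3 partial quotients, read off in order.

[1; 4, 2]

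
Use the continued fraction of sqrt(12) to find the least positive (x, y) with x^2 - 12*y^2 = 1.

First expand sqrt(12) as a continued fraction. With x_i = (sqrt(12) + m_i)/d_i and (m_0, d_0) = (0, 1): a_0 = floor(sqrt(12)) = 3, since 3^2 = 9 <= 12 < 16 = 4^2.
Iterate m_{i+1} = d_i*a_i - m_i, d_{i+1} = (12 - m_{i+1}^2)/d_i, a_{i+1} = floor((a_0 + m_{i+1})/d_{i+1}):
  m_1 = 1*3 - 0 = 3, d_1 = (12 - 3^2)/1 = 3/1 = 3, a_1 = floor((3 + 3)/3) = 2.
  m_2 = 3*2 - 3 = 3, d_2 = (12 - 3^2)/3 = 3/3 = 1, a_2 = floor((3 + 3)/1) = 6.
  m_3 = 1*6 - 3 = 3, d_3 = (12 - 3^2)/1 = 3/1 = 3: (m_3, d_3) = (m_1, d_1) = (3, 3), so from here the quotients repeat a_1, a_2; the period length is 2.
So sqrt(12) = [3; (2, 6)] with period length k = 2.
k is even, so the fundamental solution of x^2 - 12y^2 = 1 is (p_{k-1}, q_{k-1}) = (p_1, q_1); compute convergents through index 1.
Convergents (p_i = a_i*p_{i-1} + p_{i-2}, q_i = a_i*q_{i-1} + q_{i-2} with p_{-2}=0, p_{-1}=1, q_{-2}=1, q_{-1}=0):
  i=0: a_0=3, p_0 = 3*1 + 0 = 3, q_0 = 3*0 + 1 = 1.
  i=1: a_1=2, p_1 = 2*3 + 1 = 7, q_1 = 2*1 + 0 = 2.
Check: 7^2 - 12*2^2 = 49 - 48 = 1, so (x, y) = (7, 2) solves the equation, and by the theorem it is the least positive solution.

(x, y) = (7, 2)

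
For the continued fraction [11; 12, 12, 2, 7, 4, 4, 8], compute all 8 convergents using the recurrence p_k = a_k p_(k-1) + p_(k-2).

11/1, 133/12, 1607/145, 3347/302, 25036/2259, 103491/9338, 439000/39611, 3615491/326226

Using the convergent recurrence p_i = a_i*p_{i-1} + p_{i-2}, q_i = a_i*q_{i-1} + q_{i-2} with p_{-2}=0, p_{-1}=1, q_{-2}=1, q_{-1}=0:
  i=0: a_0=11, p_0 = 11*1 + 0 = 11, q_0 = 11*0 + 1 = 1.
  i=1: a_1=12, p_1 = 12*11 + 1 = 133, q_1 = 12*1 + 0 = 12.
  i=2: a_2=12, p_2 = 12*133 + 11 = 1607, q_2 = 12*12 + 1 = 145.
  i=3: a_3=2, p_3 = 2*1607 + 133 = 3347, q_3 = 2*145 + 12 = 302.
  i=4: a_4=7, p_4 = 7*3347 + 1607 = 25036, q_4 = 7*302 + 145 = 2259.
  i=5: a_5=4, p_5 = 4*25036 + 3347 = 103491, q_5 = 4*2259 + 302 = 9338.
  i=6: a_6=4, p_6 = 4*103491 + 25036 = 439000, q_6 = 4*9338 + 2259 = 39611.
  i=7: a_7=8, p_7 = 8*439000 + 103491 = 3615491, q_7 = 8*39611 + 9338 = 326226.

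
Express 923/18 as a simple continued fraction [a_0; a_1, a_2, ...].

[51; 3, 1, 1, 2]

Run the Euclidean algorithm on 923 and 18; the successive quotients are the partial quotients a_0, a_1, ... (each step inverts the fractional part left over by the previous one):
  923 = 51*18 + 5, so a_0 = 51.
  18 = 3*5 + 3, so a_1 = 3.
  5 = 1*3 + 2, so a_2 = 1.
  3 = 1*2 + 1, so a_3 = 1.
  2 = 2*1 + 0, so a_4 = 2.
The remainder reaches 0 after 5 divisions, so the expansion has 5 partial quotients, read off in order.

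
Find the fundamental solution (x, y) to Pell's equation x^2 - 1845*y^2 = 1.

First expand sqrt(1845) as a continued fraction. With x_i = (sqrt(1845) + m_i)/d_i and (m_0, d_0) = (0, 1): a_0 = floor(sqrt(1845)) = 42, since 42^2 = 1764 <= 1845 < 1849 = 43^2.
Iterate m_{i+1} = d_i*a_i - m_i, d_{i+1} = (1845 - m_{i+1}^2)/d_i, a_{i+1} = floor((a_0 + m_{i+1})/d_{i+1}):
  m_1 = 1*42 - 0 = 42, d_1 = (1845 - 42^2)/1 = 81/1 = 81, a_1 = floor((42 + 42)/81) = 1.
  m_2 = 81*1 - 42 = 39, d_2 = (1845 - 39^2)/81 = 324/81 = 4, a_2 = floor((42 + 39)/4) = 20.
  m_3 = 4*20 - 39 = 41, d_3 = (1845 - 41^2)/4 = 164/4 = 41, a_3 = floor((42 + 41)/41) = 2.
  m_4 = 41*2 - 41 = 41, d_4 = (1845 - 41^2)/41 = 164/41 = 4, a_4 = floor((42 + 41)/4) = 20.
  m_5 = 4*20 - 41 = 39, d_5 = (1845 - 39^2)/4 = 324/4 = 81, a_5 = floor((42 + 39)/81) = 1.
  m_6 = 81*1 - 39 = 42, d_6 = (1845 - 42^2)/81 = 81/81 = 1, a_6 = floor((42 + 42)/1) = 84.
  m_7 = 1*84 - 42 = 42, d_7 = (1845 - 42^2)/1 = 81/1 = 81: (m_7, d_7) = (m_1, d_1) = (42, 81), so from here the quotients repeat a_1, ..., a_6; the period length is 6.
So sqrt(1845) = [42; (1, 20, 2, 20, 1, 84)] with period length k = 6.
k is even, so the fundamental solution of x^2 - 1845y^2 = 1 is (p_{k-1}, q_{k-1}) = (p_5, q_5); compute convergents through index 5.
Convergents (p_i = a_i*p_{i-1} + p_{i-2}, q_i = a_i*q_{i-1} + q_{i-2} with p_{-2}=0, p_{-1}=1, q_{-2}=1, q_{-1}=0):
  i=0: a_0=42, p_0 = 42*1 + 0 = 42, q_0 = 42*0 + 1 = 1.
  i=1: a_1=1, p_1 = 1*42 + 1 = 43, q_1 = 1*1 + 0 = 1.
  i=2: a_2=20, p_2 = 20*43 + 42 = 902, q_2 = 20*1 + 1 = 21.
  i=3: a_3=2, p_3 = 2*902 + 43 = 1847, q_3 = 2*21 + 1 = 43.
  i=4: a_4=20, p_4 = 20*1847 + 902 = 37842, q_4 = 20*43 + 21 = 881.
  i=5: a_5=1, p_5 = 1*37842 + 1847 = 39689, q_5 = 1*881 + 43 = 924.
Check: 39689^2 - 1845*924^2 = 1575216721 - 1575216720 = 1, so (x, y) = (39689, 924) solves the equation, and by the theorem it is the least positive solution.

(x, y) = (39689, 924)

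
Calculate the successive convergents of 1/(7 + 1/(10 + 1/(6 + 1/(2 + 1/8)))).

0/1, 1/7, 10/71, 61/433, 132/937, 1117/7929

Using the convergent recurrence p_i = a_i*p_{i-1} + p_{i-2}, q_i = a_i*q_{i-1} + q_{i-2} with p_{-2}=0, p_{-1}=1, q_{-2}=1, q_{-1}=0:
  i=0: a_0=0, p_0 = 0*1 + 0 = 0, q_0 = 0*0 + 1 = 1.
  i=1: a_1=7, p_1 = 7*0 + 1 = 1, q_1 = 7*1 + 0 = 7.
  i=2: a_2=10, p_2 = 10*1 + 0 = 10, q_2 = 10*7 + 1 = 71.
  i=3: a_3=6, p_3 = 6*10 + 1 = 61, q_3 = 6*71 + 7 = 433.
  i=4: a_4=2, p_4 = 2*61 + 10 = 132, q_4 = 2*433 + 71 = 937.
  i=5: a_5=8, p_5 = 8*132 + 61 = 1117, q_5 = 8*937 + 433 = 7929.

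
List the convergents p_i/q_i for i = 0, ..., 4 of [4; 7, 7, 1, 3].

Using the convergent recurrence p_i = a_i*p_{i-1} + p_{i-2}, q_i = a_i*q_{i-1} + q_{i-2} with p_{-2}=0, p_{-1}=1, q_{-2}=1, q_{-1}=0:
  i=0: a_0=4, p_0 = 4*1 + 0 = 4, q_0 = 4*0 + 1 = 1.
  i=1: a_1=7, p_1 = 7*4 + 1 = 29, q_1 = 7*1 + 0 = 7.
  i=2: a_2=7, p_2 = 7*29 + 4 = 207, q_2 = 7*7 + 1 = 50.
  i=3: a_3=1, p_3 = 1*207 + 29 = 236, q_3 = 1*50 + 7 = 57.
  i=4: a_4=3, p_4 = 3*236 + 207 = 915, q_4 = 3*57 + 50 = 221.

4/1, 29/7, 207/50, 236/57, 915/221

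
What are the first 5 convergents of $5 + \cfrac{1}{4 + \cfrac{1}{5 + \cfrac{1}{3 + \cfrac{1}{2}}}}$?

Using the convergent recurrence p_i = a_i*p_{i-1} + p_{i-2}, q_i = a_i*q_{i-1} + q_{i-2} with p_{-2}=0, p_{-1}=1, q_{-2}=1, q_{-1}=0:
  i=0: a_0=5, p_0 = 5*1 + 0 = 5, q_0 = 5*0 + 1 = 1.
  i=1: a_1=4, p_1 = 4*5 + 1 = 21, q_1 = 4*1 + 0 = 4.
  i=2: a_2=5, p_2 = 5*21 + 5 = 110, q_2 = 5*4 + 1 = 21.
  i=3: a_3=3, p_3 = 3*110 + 21 = 351, q_3 = 3*21 + 4 = 67.
  i=4: a_4=2, p_4 = 2*351 + 110 = 812, q_4 = 2*67 + 21 = 155.

5/1, 21/4, 110/21, 351/67, 812/155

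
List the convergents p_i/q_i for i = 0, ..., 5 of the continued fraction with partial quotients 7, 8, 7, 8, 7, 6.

7/1, 57/8, 406/57, 3305/464, 23541/3305, 144551/20294

Using the convergent recurrence p_i = a_i*p_{i-1} + p_{i-2}, q_i = a_i*q_{i-1} + q_{i-2} with p_{-2}=0, p_{-1}=1, q_{-2}=1, q_{-1}=0:
  i=0: a_0=7, p_0 = 7*1 + 0 = 7, q_0 = 7*0 + 1 = 1.
  i=1: a_1=8, p_1 = 8*7 + 1 = 57, q_1 = 8*1 + 0 = 8.
  i=2: a_2=7, p_2 = 7*57 + 7 = 406, q_2 = 7*8 + 1 = 57.
  i=3: a_3=8, p_3 = 8*406 + 57 = 3305, q_3 = 8*57 + 8 = 464.
  i=4: a_4=7, p_4 = 7*3305 + 406 = 23541, q_4 = 7*464 + 57 = 3305.
  i=5: a_5=6, p_5 = 6*23541 + 3305 = 144551, q_5 = 6*3305 + 464 = 20294.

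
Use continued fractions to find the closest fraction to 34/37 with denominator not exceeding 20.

11/12

Expand x = 34/37 as a continued fraction with the Euclidean algorithm:
  34 = 0*37 + 34, so a_0 = 0.
  37 = 1*34 + 3, so a_1 = 1.
  34 = 11*3 + 1, so a_2 = 11.
  3 = 3*1 + 0, so a_3 = 3.
so x = [0; 1, 11, 3].
Convergents (p_i = a_i*p_{i-1} + p_{i-2}, q_i = a_i*q_{i-1} + q_{i-2} with p_{-2}=0, p_{-1}=1, q_{-2}=1, q_{-1}=0), until the denominator exceeds 20:
  i=0: a_0=0, p_0 = 0*1 + 0 = 0, q_0 = 0*0 + 1 = 1.
  i=1: a_1=1, p_1 = 1*0 + 1 = 1, q_1 = 1*1 + 0 = 1.
  i=2: a_2=11, p_2 = 11*1 + 0 = 11, q_2 = 11*1 + 1 = 12.
  i=3: a_3=3, p_3 = 3*11 + 1 = 34, q_3 = 3*12 + 1 = 37.
q_3 = 37 > 20, so the last convergent with denominator <= 20 is p_2/q_2 = 11/12.
The closest fraction with denominator <= 20 is either p_2/q_2 or the intermediate fraction (k*p_2 + p_1)/(k*q_2 + q_1) with the largest k >= 1 whose denominator stays <= 20; these approach x as k grows, and every other convergent or intermediate fraction in range is farther away.
Largest k: floor((20 - q_1)/q_2) = floor((20 - 1)/12) = 1.
That gives (1*11 + 1)/(1*12 + 1) = 12/13.
Compare the errors: |x - 11/12| = |34*12 - 11*37|/(37*12) = 1/444, and |x - 12/13| = |34*13 - 12*37|/(37*13) = 2/481.
Cross-multiplying, 1*481 = 481 < 888 = 2*444, so 1/444 is smaller: the convergent 11/12 is closer to x than 12/13.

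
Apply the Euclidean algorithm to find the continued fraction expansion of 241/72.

Run the Euclidean algorithm on 241 and 72; the successive quotients are the partial quotients a_0, a_1, ... (each step inverts the fractional part left over by the previous one):
  241 = 3*72 + 25, so a_0 = 3.
  72 = 2*25 + 22, so a_1 = 2.
  25 = 1*22 + 3, so a_2 = 1.
  22 = 7*3 + 1, so a_3 = 7.
  3 = 3*1 + 0, so a_4 = 3.
The remainder reaches 0 after 5 divisions, so the expansion has 5 partial quotients, read off in order.

[3; 2, 1, 7, 3]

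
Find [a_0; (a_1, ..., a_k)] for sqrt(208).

Write x_i = (sqrt(208) + m_i)/d_i with (m_0, d_0) = (0, 1). a_0 = floor(sqrt(208)) = 14, since 14^2 = 196 <= 208 < 225 = 15^2.
Iterate m_{i+1} = d_i*a_i - m_i, d_{i+1} = (208 - m_{i+1}^2)/d_i, a_{i+1} = floor((a_0 + m_{i+1})/d_{i+1}):
  m_1 = 1*14 - 0 = 14, d_1 = (208 - 14^2)/1 = 12/1 = 12, a_1 = floor((14 + 14)/12) = 2.
  m_2 = 12*2 - 14 = 10, d_2 = (208 - 10^2)/12 = 108/12 = 9, a_2 = floor((14 + 10)/9) = 2.
  m_3 = 9*2 - 10 = 8, d_3 = (208 - 8^2)/9 = 144/9 = 16, a_3 = floor((14 + 8)/16) = 1.
  m_4 = 16*1 - 8 = 8, d_4 = (208 - 8^2)/16 = 144/16 = 9, a_4 = floor((14 + 8)/9) = 2.
  m_5 = 9*2 - 8 = 10, d_5 = (208 - 10^2)/9 = 108/9 = 12, a_5 = floor((14 + 10)/12) = 2.
  m_6 = 12*2 - 10 = 14, d_6 = (208 - 14^2)/12 = 12/12 = 1, a_6 = floor((14 + 14)/1) = 28.
  m_7 = 1*28 - 14 = 14, d_7 = (208 - 14^2)/1 = 12/1 = 12: (m_7, d_7) = (m_1, d_1) = (14, 12), so from here the quotients repeat a_1, ..., a_6; the period length is 6.
Hence the expansion of sqrt(208) is a_0 = 14 followed by the repeating block 2, 2, 1, 2, 2, 28 (period 6).

[14; (2, 2, 1, 2, 2, 28)]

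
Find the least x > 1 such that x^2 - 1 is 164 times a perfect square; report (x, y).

(x, y) = (2049, 160)

First expand sqrt(164) as a continued fraction. With x_i = (sqrt(164) + m_i)/d_i and (m_0, d_0) = (0, 1): a_0 = floor(sqrt(164)) = 12, since 12^2 = 144 <= 164 < 169 = 13^2.
Iterate m_{i+1} = d_i*a_i - m_i, d_{i+1} = (164 - m_{i+1}^2)/d_i, a_{i+1} = floor((a_0 + m_{i+1})/d_{i+1}):
  m_1 = 1*12 - 0 = 12, d_1 = (164 - 12^2)/1 = 20/1 = 20, a_1 = floor((12 + 12)/20) = 1.
  m_2 = 20*1 - 12 = 8, d_2 = (164 - 8^2)/20 = 100/20 = 5, a_2 = floor((12 + 8)/5) = 4.
  m_3 = 5*4 - 8 = 12, d_3 = (164 - 12^2)/5 = 20/5 = 4, a_3 = floor((12 + 12)/4) = 6.
  m_4 = 4*6 - 12 = 12, d_4 = (164 - 12^2)/4 = 20/4 = 5, a_4 = floor((12 + 12)/5) = 4.
  m_5 = 5*4 - 12 = 8, d_5 = (164 - 8^2)/5 = 100/5 = 20, a_5 = floor((12 + 8)/20) = 1.
  m_6 = 20*1 - 8 = 12, d_6 = (164 - 12^2)/20 = 20/20 = 1, a_6 = floor((12 + 12)/1) = 24.
  m_7 = 1*24 - 12 = 12, d_7 = (164 - 12^2)/1 = 20/1 = 20: (m_7, d_7) = (m_1, d_1) = (12, 20), so from here the quotients repeat a_1, ..., a_6; the period length is 6.
So sqrt(164) = [12; (1, 4, 6, 4, 1, 24)] with period length k = 6.
k is even, so the fundamental solution of x^2 - 164y^2 = 1 is (p_{k-1}, q_{k-1}) = (p_5, q_5); compute convergents through index 5.
Convergents (p_i = a_i*p_{i-1} + p_{i-2}, q_i = a_i*q_{i-1} + q_{i-2} with p_{-2}=0, p_{-1}=1, q_{-2}=1, q_{-1}=0):
  i=0: a_0=12, p_0 = 12*1 + 0 = 12, q_0 = 12*0 + 1 = 1.
  i=1: a_1=1, p_1 = 1*12 + 1 = 13, q_1 = 1*1 + 0 = 1.
  i=2: a_2=4, p_2 = 4*13 + 12 = 64, q_2 = 4*1 + 1 = 5.
  i=3: a_3=6, p_3 = 6*64 + 13 = 397, q_3 = 6*5 + 1 = 31.
  i=4: a_4=4, p_4 = 4*397 + 64 = 1652, q_4 = 4*31 + 5 = 129.
  i=5: a_5=1, p_5 = 1*1652 + 397 = 2049, q_5 = 1*129 + 31 = 160.
Check: 2049^2 - 164*160^2 = 4198401 - 4198400 = 1, so (x, y) = (2049, 160) solves the equation, and by the theorem it is the least positive solution.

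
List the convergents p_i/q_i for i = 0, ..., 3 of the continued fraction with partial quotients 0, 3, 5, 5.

Using the convergent recurrence p_i = a_i*p_{i-1} + p_{i-2}, q_i = a_i*q_{i-1} + q_{i-2} with p_{-2}=0, p_{-1}=1, q_{-2}=1, q_{-1}=0:
  i=0: a_0=0, p_0 = 0*1 + 0 = 0, q_0 = 0*0 + 1 = 1.
  i=1: a_1=3, p_1 = 3*0 + 1 = 1, q_1 = 3*1 + 0 = 3.
  i=2: a_2=5, p_2 = 5*1 + 0 = 5, q_2 = 5*3 + 1 = 16.
  i=3: a_3=5, p_3 = 5*5 + 1 = 26, q_3 = 5*16 + 3 = 83.

0/1, 1/3, 5/16, 26/83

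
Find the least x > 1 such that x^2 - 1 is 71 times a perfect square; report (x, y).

(x, y) = (3480, 413)

First expand sqrt(71) as a continued fraction. With x_i = (sqrt(71) + m_i)/d_i and (m_0, d_0) = (0, 1): a_0 = floor(sqrt(71)) = 8, since 8^2 = 64 <= 71 < 81 = 9^2.
Iterate m_{i+1} = d_i*a_i - m_i, d_{i+1} = (71 - m_{i+1}^2)/d_i, a_{i+1} = floor((a_0 + m_{i+1})/d_{i+1}):
  m_1 = 1*8 - 0 = 8, d_1 = (71 - 8^2)/1 = 7/1 = 7, a_1 = floor((8 + 8)/7) = 2.
  m_2 = 7*2 - 8 = 6, d_2 = (71 - 6^2)/7 = 35/7 = 5, a_2 = floor((8 + 6)/5) = 2.
  m_3 = 5*2 - 6 = 4, d_3 = (71 - 4^2)/5 = 55/5 = 11, a_3 = floor((8 + 4)/11) = 1.
  m_4 = 11*1 - 4 = 7, d_4 = (71 - 7^2)/11 = 22/11 = 2, a_4 = floor((8 + 7)/2) = 7.
  m_5 = 2*7 - 7 = 7, d_5 = (71 - 7^2)/2 = 22/2 = 11, a_5 = floor((8 + 7)/11) = 1.
  m_6 = 11*1 - 7 = 4, d_6 = (71 - 4^2)/11 = 55/11 = 5, a_6 = floor((8 + 4)/5) = 2.
  m_7 = 5*2 - 4 = 6, d_7 = (71 - 6^2)/5 = 35/5 = 7, a_7 = floor((8 + 6)/7) = 2.
  m_8 = 7*2 - 6 = 8, d_8 = (71 - 8^2)/7 = 7/7 = 1, a_8 = floor((8 + 8)/1) = 16.
  m_9 = 1*16 - 8 = 8, d_9 = (71 - 8^2)/1 = 7/1 = 7: (m_9, d_9) = (m_1, d_1) = (8, 7), so from here the quotients repeat a_1, ..., a_8; the period length is 8.
So sqrt(71) = [8; (2, 2, 1, 7, 1, 2, 2, 16)] with period length k = 8.
k is even, so the fundamental solution of x^2 - 71y^2 = 1 is (p_{k-1}, q_{k-1}) = (p_7, q_7); compute convergents through index 7.
Convergents (p_i = a_i*p_{i-1} + p_{i-2}, q_i = a_i*q_{i-1} + q_{i-2} with p_{-2}=0, p_{-1}=1, q_{-2}=1, q_{-1}=0):
  i=0: a_0=8, p_0 = 8*1 + 0 = 8, q_0 = 8*0 + 1 = 1.
  i=1: a_1=2, p_1 = 2*8 + 1 = 17, q_1 = 2*1 + 0 = 2.
  i=2: a_2=2, p_2 = 2*17 + 8 = 42, q_2 = 2*2 + 1 = 5.
  i=3: a_3=1, p_3 = 1*42 + 17 = 59, q_3 = 1*5 + 2 = 7.
  i=4: a_4=7, p_4 = 7*59 + 42 = 455, q_4 = 7*7 + 5 = 54.
  i=5: a_5=1, p_5 = 1*455 + 59 = 514, q_5 = 1*54 + 7 = 61.
  i=6: a_6=2, p_6 = 2*514 + 455 = 1483, q_6 = 2*61 + 54 = 176.
  i=7: a_7=2, p_7 = 2*1483 + 514 = 3480, q_7 = 2*176 + 61 = 413.
Check: 3480^2 - 71*413^2 = 12110400 - 12110399 = 1, so (x, y) = (3480, 413) solves the equation, and by the theorem it is the least positive solution.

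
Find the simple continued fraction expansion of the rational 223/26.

[8; 1, 1, 2, 1, 3]

Run the Euclidean algorithm on 223 and 26; the successive quotients are the partial quotients a_0, a_1, ... (each step inverts the fractional part left over by the previous one):
  223 = 8*26 + 15, so a_0 = 8.
  26 = 1*15 + 11, so a_1 = 1.
  15 = 1*11 + 4, so a_2 = 1.
  11 = 2*4 + 3, so a_3 = 2.
  4 = 1*3 + 1, so a_4 = 1.
  3 = 3*1 + 0, so a_5 = 3.
The remainder reaches 0 after 6 divisions, so the expansion has 6 partial quotients, read off in order.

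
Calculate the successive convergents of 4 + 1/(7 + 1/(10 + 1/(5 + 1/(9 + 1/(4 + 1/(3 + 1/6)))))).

Using the convergent recurrence p_i = a_i*p_{i-1} + p_{i-2}, q_i = a_i*q_{i-1} + q_{i-2} with p_{-2}=0, p_{-1}=1, q_{-2}=1, q_{-1}=0:
  i=0: a_0=4, p_0 = 4*1 + 0 = 4, q_0 = 4*0 + 1 = 1.
  i=1: a_1=7, p_1 = 7*4 + 1 = 29, q_1 = 7*1 + 0 = 7.
  i=2: a_2=10, p_2 = 10*29 + 4 = 294, q_2 = 10*7 + 1 = 71.
  i=3: a_3=5, p_3 = 5*294 + 29 = 1499, q_3 = 5*71 + 7 = 362.
  i=4: a_4=9, p_4 = 9*1499 + 294 = 13785, q_4 = 9*362 + 71 = 3329.
  i=5: a_5=4, p_5 = 4*13785 + 1499 = 56639, q_5 = 4*3329 + 362 = 13678.
  i=6: a_6=3, p_6 = 3*56639 + 13785 = 183702, q_6 = 3*13678 + 3329 = 44363.
  i=7: a_7=6, p_7 = 6*183702 + 56639 = 1158851, q_7 = 6*44363 + 13678 = 279856.

4/1, 29/7, 294/71, 1499/362, 13785/3329, 56639/13678, 183702/44363, 1158851/279856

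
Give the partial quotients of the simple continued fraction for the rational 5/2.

[2; 2]

Run the Euclidean algorithm on 5 and 2; the successive quotients are the partial quotients a_0, a_1, ... (each step inverts the fractional part left over by the previous one):
  5 = 2*2 + 1, so a_0 = 2.
  2 = 2*1 + 0, so a_1 = 2.
The remainder reaches 0 after 2 divisions, so the expansion has 2 partial quotients, read off in order.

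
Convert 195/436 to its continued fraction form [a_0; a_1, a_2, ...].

Run the Euclidean algorithm on 195 and 436; the successive quotients are the partial quotients a_0, a_1, ... (each step inverts the fractional part left over by the previous one):
  195 = 0*436 + 195, so a_0 = 0.
  436 = 2*195 + 46, so a_1 = 2.
  195 = 4*46 + 11, so a_2 = 4.
  46 = 4*11 + 2, so a_3 = 4.
  11 = 5*2 + 1, so a_4 = 5.
  2 = 2*1 + 0, so a_5 = 2.
The remainder reaches 0 after 6 divisions, so the expansion has 6 partial quotients, read off in order.

[0; 2, 4, 4, 5, 2]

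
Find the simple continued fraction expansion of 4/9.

Run the Euclidean algorithm on 4 and 9; the successive quotients are the partial quotients a_0, a_1, ... (each step inverts the fractional part left over by the previous one):
  4 = 0*9 + 4, so a_0 = 0.
  9 = 2*4 + 1, so a_1 = 2.
  4 = 4*1 + 0, so a_2 = 4.
The remainder reaches 0 after 3 divisions, so the expansion has 3 partial quotients, read off in order.

[0; 2, 4]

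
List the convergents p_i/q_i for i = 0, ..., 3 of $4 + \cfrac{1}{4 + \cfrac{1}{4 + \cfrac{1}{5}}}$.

4/1, 17/4, 72/17, 377/89

Using the convergent recurrence p_i = a_i*p_{i-1} + p_{i-2}, q_i = a_i*q_{i-1} + q_{i-2} with p_{-2}=0, p_{-1}=1, q_{-2}=1, q_{-1}=0:
  i=0: a_0=4, p_0 = 4*1 + 0 = 4, q_0 = 4*0 + 1 = 1.
  i=1: a_1=4, p_1 = 4*4 + 1 = 17, q_1 = 4*1 + 0 = 4.
  i=2: a_2=4, p_2 = 4*17 + 4 = 72, q_2 = 4*4 + 1 = 17.
  i=3: a_3=5, p_3 = 5*72 + 17 = 377, q_3 = 5*17 + 4 = 89.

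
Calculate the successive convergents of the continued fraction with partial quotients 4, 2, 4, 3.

4/1, 9/2, 40/9, 129/29

Using the convergent recurrence p_i = a_i*p_{i-1} + p_{i-2}, q_i = a_i*q_{i-1} + q_{i-2} with p_{-2}=0, p_{-1}=1, q_{-2}=1, q_{-1}=0:
  i=0: a_0=4, p_0 = 4*1 + 0 = 4, q_0 = 4*0 + 1 = 1.
  i=1: a_1=2, p_1 = 2*4 + 1 = 9, q_1 = 2*1 + 0 = 2.
  i=2: a_2=4, p_2 = 4*9 + 4 = 40, q_2 = 4*2 + 1 = 9.
  i=3: a_3=3, p_3 = 3*40 + 9 = 129, q_3 = 3*9 + 2 = 29.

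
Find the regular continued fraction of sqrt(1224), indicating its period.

Write x_i = (sqrt(1224) + m_i)/d_i with (m_0, d_0) = (0, 1). a_0 = floor(sqrt(1224)) = 34, since 34^2 = 1156 <= 1224 < 1225 = 35^2.
Iterate m_{i+1} = d_i*a_i - m_i, d_{i+1} = (1224 - m_{i+1}^2)/d_i, a_{i+1} = floor((a_0 + m_{i+1})/d_{i+1}):
  m_1 = 1*34 - 0 = 34, d_1 = (1224 - 34^2)/1 = 68/1 = 68, a_1 = floor((34 + 34)/68) = 1.
  m_2 = 68*1 - 34 = 34, d_2 = (1224 - 34^2)/68 = 68/68 = 1, a_2 = floor((34 + 34)/1) = 68.
  m_3 = 1*68 - 34 = 34, d_3 = (1224 - 34^2)/1 = 68/1 = 68: (m_3, d_3) = (m_1, d_1) = (34, 68), so from here the quotients repeat a_1, a_2; the period length is 2.
Hence the expansion of sqrt(1224) is a_0 = 34 followed by the repeating block 1, 68 (period 2).

[34; (1, 68)]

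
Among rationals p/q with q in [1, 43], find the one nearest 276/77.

Expand x = 276/77 as a continued fraction with the Euclidean algorithm:
  276 = 3*77 + 45, so a_0 = 3.
  77 = 1*45 + 32, so a_1 = 1.
  45 = 1*32 + 13, so a_2 = 1.
  32 = 2*13 + 6, so a_3 = 2.
  13 = 2*6 + 1, so a_4 = 2.
  6 = 6*1 + 0, so a_5 = 6.
so x = [3; 1, 1, 2, 2, 6].
Convergents (p_i = a_i*p_{i-1} + p_{i-2}, q_i = a_i*q_{i-1} + q_{i-2} with p_{-2}=0, p_{-1}=1, q_{-2}=1, q_{-1}=0), until the denominator exceeds 43:
  i=0: a_0=3, p_0 = 3*1 + 0 = 3, q_0 = 3*0 + 1 = 1.
  i=1: a_1=1, p_1 = 1*3 + 1 = 4, q_1 = 1*1 + 0 = 1.
  i=2: a_2=1, p_2 = 1*4 + 3 = 7, q_2 = 1*1 + 1 = 2.
  i=3: a_3=2, p_3 = 2*7 + 4 = 18, q_3 = 2*2 + 1 = 5.
  i=4: a_4=2, p_4 = 2*18 + 7 = 43, q_4 = 2*5 + 2 = 12.
  i=5: a_5=6, p_5 = 6*43 + 18 = 276, q_5 = 6*12 + 5 = 77.
q_5 = 77 > 43, so the last convergent with denominator <= 43 is p_4/q_4 = 43/12.
The closest fraction with denominator <= 43 is either p_4/q_4 or the intermediate fraction (k*p_4 + p_3)/(k*q_4 + q_3) with the largest k >= 1 whose denominator stays <= 43; these approach x as k grows, and every other convergent or intermediate fraction in range is farther away.
Largest k: floor((43 - q_3)/q_4) = floor((43 - 5)/12) = 3.
That gives (3*43 + 18)/(3*12 + 5) = 147/41.
Compare the errors: |x - 43/12| = |276*12 - 43*77|/(77*12) = 1/924, and |x - 147/41| = |276*41 - 147*77|/(77*41) = 3/3157.
Cross-multiplying, 3*924 = 2772 < 3157 = 1*3157, so 3/3157 is smaller: the intermediate fraction 147/41 is closer to x than 43/12.

147/41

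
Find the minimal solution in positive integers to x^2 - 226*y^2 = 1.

First expand sqrt(226) as a continued fraction. With x_i = (sqrt(226) + m_i)/d_i and (m_0, d_0) = (0, 1): a_0 = floor(sqrt(226)) = 15, since 15^2 = 225 <= 226 < 256 = 16^2.
Iterate m_{i+1} = d_i*a_i - m_i, d_{i+1} = (226 - m_{i+1}^2)/d_i, a_{i+1} = floor((a_0 + m_{i+1})/d_{i+1}):
  m_1 = 1*15 - 0 = 15, d_1 = (226 - 15^2)/1 = 1/1 = 1, a_1 = floor((15 + 15)/1) = 30.
  m_2 = 1*30 - 15 = 15, d_2 = (226 - 15^2)/1 = 1/1 = 1: (m_2, d_2) = (m_1, d_1) = (15, 1), so from here the quotient a_1 repeats; the period length is 1.
So sqrt(226) = [15; (30)] with period length k = 1.
k is odd, so (p_{k-1}, q_{k-1}) only solves x^2 - 226y^2 = -1 and the fundamental solution of x^2 - 226y^2 = 1 is (p_{2k-1}, q_{2k-1}) = (p_1, q_1); compute convergents through index 1, running through the period twice.
Convergents (p_i = a_i*p_{i-1} + p_{i-2}, q_i = a_i*q_{i-1} + q_{i-2} with p_{-2}=0, p_{-1}=1, q_{-2}=1, q_{-1}=0):
  i=0: a_0=15, p_0 = 15*1 + 0 = 15, q_0 = 15*0 + 1 = 1.
  i=1: a_1=30, p_1 = 30*15 + 1 = 451, q_1 = 30*1 + 0 = 30.
Indeed p_0^2 - 226*q_0^2 = 225 - 226 = -1, not +1.
Check: 451^2 - 226*30^2 = 203401 - 203400 = 1, so (x, y) = (451, 30) solves the equation, and by the theorem it is the least positive solution.

(x, y) = (451, 30)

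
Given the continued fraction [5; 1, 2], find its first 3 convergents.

5/1, 6/1, 17/3

Using the convergent recurrence p_i = a_i*p_{i-1} + p_{i-2}, q_i = a_i*q_{i-1} + q_{i-2} with p_{-2}=0, p_{-1}=1, q_{-2}=1, q_{-1}=0:
  i=0: a_0=5, p_0 = 5*1 + 0 = 5, q_0 = 5*0 + 1 = 1.
  i=1: a_1=1, p_1 = 1*5 + 1 = 6, q_1 = 1*1 + 0 = 1.
  i=2: a_2=2, p_2 = 2*6 + 5 = 17, q_2 = 2*1 + 1 = 3.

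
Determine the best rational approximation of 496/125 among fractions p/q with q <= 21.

Expand x = 496/125 as a continued fraction with the Euclidean algorithm:
  496 = 3*125 + 121, so a_0 = 3.
  125 = 1*121 + 4, so a_1 = 1.
  121 = 30*4 + 1, so a_2 = 30.
  4 = 4*1 + 0, so a_3 = 4.
so x = [3; 1, 30, 4].
Convergents (p_i = a_i*p_{i-1} + p_{i-2}, q_i = a_i*q_{i-1} + q_{i-2} with p_{-2}=0, p_{-1}=1, q_{-2}=1, q_{-1}=0), until the denominator exceeds 21:
  i=0: a_0=3, p_0 = 3*1 + 0 = 3, q_0 = 3*0 + 1 = 1.
  i=1: a_1=1, p_1 = 1*3 + 1 = 4, q_1 = 1*1 + 0 = 1.
  i=2: a_2=30, p_2 = 30*4 + 3 = 123, q_2 = 30*1 + 1 = 31.
q_2 = 31 > 21, so the last convergent with denominator <= 21 is p_1/q_1 = 4/1.
The closest fraction with denominator <= 21 is either p_1/q_1 or the intermediate fraction (k*p_1 + p_0)/(k*q_1 + q_0) with the largest k >= 1 whose denominator stays <= 21; these approach x as k grows, and every other convergent or intermediate fraction in range is farther away.
Largest k: floor((21 - q_0)/q_1) = floor((21 - 1)/1) = 20.
That gives (20*4 + 3)/(20*1 + 1) = 83/21.
Compare the errors: |x - 4/1| = |496*1 - 4*125|/(125*1) = 4/125, and |x - 83/21| = |496*21 - 83*125|/(125*21) = 41/2625.
Cross-multiplying, 41*125 = 5125 < 10500 = 4*2625, so 41/2625 is smaller: the intermediate fraction 83/21 is closer to x than 4/1.

83/21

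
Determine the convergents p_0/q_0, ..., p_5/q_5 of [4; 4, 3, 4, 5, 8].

Using the convergent recurrence p_i = a_i*p_{i-1} + p_{i-2}, q_i = a_i*q_{i-1} + q_{i-2} with p_{-2}=0, p_{-1}=1, q_{-2}=1, q_{-1}=0:
  i=0: a_0=4, p_0 = 4*1 + 0 = 4, q_0 = 4*0 + 1 = 1.
  i=1: a_1=4, p_1 = 4*4 + 1 = 17, q_1 = 4*1 + 0 = 4.
  i=2: a_2=3, p_2 = 3*17 + 4 = 55, q_2 = 3*4 + 1 = 13.
  i=3: a_3=4, p_3 = 4*55 + 17 = 237, q_3 = 4*13 + 4 = 56.
  i=4: a_4=5, p_4 = 5*237 + 55 = 1240, q_4 = 5*56 + 13 = 293.
  i=5: a_5=8, p_5 = 8*1240 + 237 = 10157, q_5 = 8*293 + 56 = 2400.

4/1, 17/4, 55/13, 237/56, 1240/293, 10157/2400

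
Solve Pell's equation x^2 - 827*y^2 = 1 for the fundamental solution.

(x, y) = (900602, 31317)

First expand sqrt(827) as a continued fraction. With x_i = (sqrt(827) + m_i)/d_i and (m_0, d_0) = (0, 1): a_0 = floor(sqrt(827)) = 28, since 28^2 = 784 <= 827 < 841 = 29^2.
Iterate m_{i+1} = d_i*a_i - m_i, d_{i+1} = (827 - m_{i+1}^2)/d_i, a_{i+1} = floor((a_0 + m_{i+1})/d_{i+1}):
  m_1 = 1*28 - 0 = 28, d_1 = (827 - 28^2)/1 = 43/1 = 43, a_1 = floor((28 + 28)/43) = 1.
  m_2 = 43*1 - 28 = 15, d_2 = (827 - 15^2)/43 = 602/43 = 14, a_2 = floor((28 + 15)/14) = 3.
  m_3 = 14*3 - 15 = 27, d_3 = (827 - 27^2)/14 = 98/14 = 7, a_3 = floor((28 + 27)/7) = 7.
  m_4 = 7*7 - 27 = 22, d_4 = (827 - 22^2)/7 = 343/7 = 49, a_4 = floor((28 + 22)/49) = 1.
  m_5 = 49*1 - 22 = 27, d_5 = (827 - 27^2)/49 = 98/49 = 2, a_5 = floor((28 + 27)/2) = 27.
  m_6 = 2*27 - 27 = 27, d_6 = (827 - 27^2)/2 = 98/2 = 49, a_6 = floor((28 + 27)/49) = 1.
  m_7 = 49*1 - 27 = 22, d_7 = (827 - 22^2)/49 = 343/49 = 7, a_7 = floor((28 + 22)/7) = 7.
  m_8 = 7*7 - 22 = 27, d_8 = (827 - 27^2)/7 = 98/7 = 14, a_8 = floor((28 + 27)/14) = 3.
  m_9 = 14*3 - 27 = 15, d_9 = (827 - 15^2)/14 = 602/14 = 43, a_9 = floor((28 + 15)/43) = 1.
  m_10 = 43*1 - 15 = 28, d_10 = (827 - 28^2)/43 = 43/43 = 1, a_10 = floor((28 + 28)/1) = 56.
  m_11 = 1*56 - 28 = 28, d_11 = (827 - 28^2)/1 = 43/1 = 43: (m_11, d_11) = (m_1, d_1) = (28, 43), so from here the quotients repeat a_1, ..., a_10; the period length is 10.
So sqrt(827) = [28; (1, 3, 7, 1, 27, 1, 7, 3, 1, 56)] with period length k = 10.
k is even, so the fundamental solution of x^2 - 827y^2 = 1 is (p_{k-1}, q_{k-1}) = (p_9, q_9); compute convergents through index 9.
Convergents (p_i = a_i*p_{i-1} + p_{i-2}, q_i = a_i*q_{i-1} + q_{i-2} with p_{-2}=0, p_{-1}=1, q_{-2}=1, q_{-1}=0):
  i=0: a_0=28, p_0 = 28*1 + 0 = 28, q_0 = 28*0 + 1 = 1.
  i=1: a_1=1, p_1 = 1*28 + 1 = 29, q_1 = 1*1 + 0 = 1.
  i=2: a_2=3, p_2 = 3*29 + 28 = 115, q_2 = 3*1 + 1 = 4.
  i=3: a_3=7, p_3 = 7*115 + 29 = 834, q_3 = 7*4 + 1 = 29.
  i=4: a_4=1, p_4 = 1*834 + 115 = 949, q_4 = 1*29 + 4 = 33.
  i=5: a_5=27, p_5 = 27*949 + 834 = 26457, q_5 = 27*33 + 29 = 920.
  i=6: a_6=1, p_6 = 1*26457 + 949 = 27406, q_6 = 1*920 + 33 = 953.
  i=7: a_7=7, p_7 = 7*27406 + 26457 = 218299, q_7 = 7*953 + 920 = 7591.
  i=8: a_8=3, p_8 = 3*218299 + 27406 = 682303, q_8 = 3*7591 + 953 = 23726.
  i=9: a_9=1, p_9 = 1*682303 + 218299 = 900602, q_9 = 1*23726 + 7591 = 31317.
Check: 900602^2 - 827*31317^2 = 811083962404 - 811083962403 = 1, so (x, y) = (900602, 31317) solves the equation, and by the theorem it is the least positive solution.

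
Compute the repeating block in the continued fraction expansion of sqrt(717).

[26; (1, 3, 2, 12, 1, 16, 1, 12, 2, 3, 1, 52)]

Write x_i = (sqrt(717) + m_i)/d_i with (m_0, d_0) = (0, 1). a_0 = floor(sqrt(717)) = 26, since 26^2 = 676 <= 717 < 729 = 27^2.
Iterate m_{i+1} = d_i*a_i - m_i, d_{i+1} = (717 - m_{i+1}^2)/d_i, a_{i+1} = floor((a_0 + m_{i+1})/d_{i+1}):
  m_1 = 1*26 - 0 = 26, d_1 = (717 - 26^2)/1 = 41/1 = 41, a_1 = floor((26 + 26)/41) = 1.
  m_2 = 41*1 - 26 = 15, d_2 = (717 - 15^2)/41 = 492/41 = 12, a_2 = floor((26 + 15)/12) = 3.
  m_3 = 12*3 - 15 = 21, d_3 = (717 - 21^2)/12 = 276/12 = 23, a_3 = floor((26 + 21)/23) = 2.
  m_4 = 23*2 - 21 = 25, d_4 = (717 - 25^2)/23 = 92/23 = 4, a_4 = floor((26 + 25)/4) = 12.
  m_5 = 4*12 - 25 = 23, d_5 = (717 - 23^2)/4 = 188/4 = 47, a_5 = floor((26 + 23)/47) = 1.
  m_6 = 47*1 - 23 = 24, d_6 = (717 - 24^2)/47 = 141/47 = 3, a_6 = floor((26 + 24)/3) = 16.
  m_7 = 3*16 - 24 = 24, d_7 = (717 - 24^2)/3 = 141/3 = 47, a_7 = floor((26 + 24)/47) = 1.
  m_8 = 47*1 - 24 = 23, d_8 = (717 - 23^2)/47 = 188/47 = 4, a_8 = floor((26 + 23)/4) = 12.
  m_9 = 4*12 - 23 = 25, d_9 = (717 - 25^2)/4 = 92/4 = 23, a_9 = floor((26 + 25)/23) = 2.
  m_10 = 23*2 - 25 = 21, d_10 = (717 - 21^2)/23 = 276/23 = 12, a_10 = floor((26 + 21)/12) = 3.
  m_11 = 12*3 - 21 = 15, d_11 = (717 - 15^2)/12 = 492/12 = 41, a_11 = floor((26 + 15)/41) = 1.
  m_12 = 41*1 - 15 = 26, d_12 = (717 - 26^2)/41 = 41/41 = 1, a_12 = floor((26 + 26)/1) = 52.
  m_13 = 1*52 - 26 = 26, d_13 = (717 - 26^2)/1 = 41/1 = 41: (m_13, d_13) = (m_1, d_1) = (26, 41), so from here the quotients repeat a_1, ..., a_12; the period length is 12.
Hence the expansion of sqrt(717) is a_0 = 26 followed by the repeating block 1, 3, 2, 12, 1, 16, 1, 12, 2, 3, 1, 52 (period 12).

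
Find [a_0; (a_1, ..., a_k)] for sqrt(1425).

Write x_i = (sqrt(1425) + m_i)/d_i with (m_0, d_0) = (0, 1). a_0 = floor(sqrt(1425)) = 37, since 37^2 = 1369 <= 1425 < 1444 = 38^2.
Iterate m_{i+1} = d_i*a_i - m_i, d_{i+1} = (1425 - m_{i+1}^2)/d_i, a_{i+1} = floor((a_0 + m_{i+1})/d_{i+1}):
  m_1 = 1*37 - 0 = 37, d_1 = (1425 - 37^2)/1 = 56/1 = 56, a_1 = floor((37 + 37)/56) = 1.
  m_2 = 56*1 - 37 = 19, d_2 = (1425 - 19^2)/56 = 1064/56 = 19, a_2 = floor((37 + 19)/19) = 2.
  m_3 = 19*2 - 19 = 19, d_3 = (1425 - 19^2)/19 = 1064/19 = 56, a_3 = floor((37 + 19)/56) = 1.
  m_4 = 56*1 - 19 = 37, d_4 = (1425 - 37^2)/56 = 56/56 = 1, a_4 = floor((37 + 37)/1) = 74.
  m_5 = 1*74 - 37 = 37, d_5 = (1425 - 37^2)/1 = 56/1 = 56: (m_5, d_5) = (m_1, d_1) = (37, 56), so from here the quotients repeat a_1, ..., a_4; the period length is 4.
Hence the expansion of sqrt(1425) is a_0 = 37 followed by the repeating block 1, 2, 1, 74 (period 4).

[37; (1, 2, 1, 74)]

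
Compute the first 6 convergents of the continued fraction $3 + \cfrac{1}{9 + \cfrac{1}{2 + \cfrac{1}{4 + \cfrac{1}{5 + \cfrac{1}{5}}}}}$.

3/1, 28/9, 59/19, 264/85, 1379/444, 7159/2305

Using the convergent recurrence p_i = a_i*p_{i-1} + p_{i-2}, q_i = a_i*q_{i-1} + q_{i-2} with p_{-2}=0, p_{-1}=1, q_{-2}=1, q_{-1}=0:
  i=0: a_0=3, p_0 = 3*1 + 0 = 3, q_0 = 3*0 + 1 = 1.
  i=1: a_1=9, p_1 = 9*3 + 1 = 28, q_1 = 9*1 + 0 = 9.
  i=2: a_2=2, p_2 = 2*28 + 3 = 59, q_2 = 2*9 + 1 = 19.
  i=3: a_3=4, p_3 = 4*59 + 28 = 264, q_3 = 4*19 + 9 = 85.
  i=4: a_4=5, p_4 = 5*264 + 59 = 1379, q_4 = 5*85 + 19 = 444.
  i=5: a_5=5, p_5 = 5*1379 + 264 = 7159, q_5 = 5*444 + 85 = 2305.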